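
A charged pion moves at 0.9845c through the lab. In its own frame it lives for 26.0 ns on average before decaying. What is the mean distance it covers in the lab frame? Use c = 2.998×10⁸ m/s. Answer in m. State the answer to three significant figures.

With β = 0.9845, γ = 1/√(1 − 0.9845²) = 1/√0.03075975 = 5.7018.
Lab-frame lifetime: Δt = γτ = 5.7018 × 26.0 ns = 148.25 ns.
Distance: d = vΔt = 0.9845 × 2.998×10⁸ m/s × 1.4825×10^-7 s = 43.8 m.

43.8 m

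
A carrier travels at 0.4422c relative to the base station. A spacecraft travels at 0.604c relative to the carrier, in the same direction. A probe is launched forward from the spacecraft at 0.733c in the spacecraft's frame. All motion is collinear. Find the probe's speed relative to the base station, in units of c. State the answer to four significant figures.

Apply u = (u'+v)/(1+u'v) twice. Probe in the carrier frame: (0.733+0.604)/(1+0.733·0.604) = 1.337/1.442732 = 0.92671c.
That velocity, transformed to the rest frame of the base station: (0.92671+0.4422)/(1+0.92671·0.4422) = 1.36891/1.409791162 = 0.971c.

0.9710c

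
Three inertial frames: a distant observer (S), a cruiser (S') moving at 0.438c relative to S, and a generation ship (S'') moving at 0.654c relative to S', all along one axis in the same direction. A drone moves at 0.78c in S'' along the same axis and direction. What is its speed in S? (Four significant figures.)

First combine the drone and generation ship (S''→S'): u₁ = (0.78 + 0.654)/(1 + 0.78×0.654) = 1.434/1.51012 = 0.94959.
Then combine with the cruiser (S'→S): u = (0.94959 + 0.438)/(1 + 0.94959×0.438) = 1.38759/1.41592042 = 0.97999.

0.9800c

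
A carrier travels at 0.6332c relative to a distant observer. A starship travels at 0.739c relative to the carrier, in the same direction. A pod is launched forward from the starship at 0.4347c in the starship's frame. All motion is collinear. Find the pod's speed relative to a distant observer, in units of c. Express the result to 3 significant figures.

0.974c

Compose velocities in two stages. Stage 1 (into S'): u₁ = (0.4347+0.739)/(1+0.4347×0.739) = 0.88833.
Stage 2 (into S): u = (0.88833+0.6332)/(1+0.88833×0.6332) = 0.97379, so the speed is 0.974c.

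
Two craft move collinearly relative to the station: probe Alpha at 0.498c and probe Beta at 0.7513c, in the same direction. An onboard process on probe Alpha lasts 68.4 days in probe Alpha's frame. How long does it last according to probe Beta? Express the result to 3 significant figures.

Transform probe Alpha's velocity into probe Beta's frame: (0.498 − 0.7513)/(1 − 0.498·0.7513) = −0.2533/0.6258526, so the relative speed is 0.40473c.
γ for this relative speed: γ = 1/√(1 − 0.163806) = 1.0936.
The clock on probe Alpha records proper time, so probe Beta measures Δt = γΔτ = 1.0936 × 68.4 = 74.8 days.

74.8 days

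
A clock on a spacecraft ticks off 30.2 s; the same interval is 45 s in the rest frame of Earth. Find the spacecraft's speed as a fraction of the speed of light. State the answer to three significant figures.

0.741c

γ = Δt/Δτ = 45/30.2 = 1.4901.
β = √(1 − 1/γ²) = √(1 − 0.45037) = √0.54963 = 0.741.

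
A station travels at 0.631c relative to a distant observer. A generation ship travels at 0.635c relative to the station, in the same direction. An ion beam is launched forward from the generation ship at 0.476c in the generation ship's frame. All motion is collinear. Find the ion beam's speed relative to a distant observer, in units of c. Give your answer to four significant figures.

0.9648c

First combine the ion beam and generation ship (S''→S'): u₁ = (0.476 + 0.635)/(1 + 0.476×0.635) = 1.111/1.30226 = 0.85313.
Then combine with the station (S'→S): u = (0.85313 + 0.631)/(1 + 0.85313×0.631) = 1.48413/1.53832503 = 0.96477.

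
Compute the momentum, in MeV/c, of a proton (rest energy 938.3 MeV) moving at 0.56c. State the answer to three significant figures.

γ = 1/√(1 − β²) = 1/√(1 − 0.3136) = 1/√0.6864 = 1/0.828493 = 1.207.
Momentum: p = γβ·mc = 1.207 × 0.56 × 938.3 MeV/c = 634 MeV/c.

634 MeV/c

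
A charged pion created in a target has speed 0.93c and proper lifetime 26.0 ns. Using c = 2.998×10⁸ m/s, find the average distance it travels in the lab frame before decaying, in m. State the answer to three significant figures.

19.7 m

γ = 1/√(1 − β²) = 1/√(1 − 0.8649) = 1/√0.1351 = 1/0.36756 = 2.7206.
Lab-frame lifetime: Δt = γτ = 2.7206 × 26.0 ns = 70.736 ns.
Distance: d = vΔt = 0.93 × 2.998×10⁸ m/s × 7.0736×10^-8 s = 19.7 m.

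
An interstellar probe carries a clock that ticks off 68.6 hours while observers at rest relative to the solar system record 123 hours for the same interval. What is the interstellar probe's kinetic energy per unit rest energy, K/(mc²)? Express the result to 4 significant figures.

0.7930

γ = Δt/Δτ = 123/68.6 = 1.793.
Since K = (γ−1)mc², K/(mc²) = 1.793 − 1 = 0.7930.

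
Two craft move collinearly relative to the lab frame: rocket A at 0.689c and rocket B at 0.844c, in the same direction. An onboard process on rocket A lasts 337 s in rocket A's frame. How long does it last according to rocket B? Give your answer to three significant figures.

Speed of rocket A in rocket B's frame: u = (v_A − v_B)/(1 − v_A v_B/c²) = (0.689 − 0.844)/(1 − 0.689×0.844) = −0.155/0.418484 = −0.37038; |u| = 0.37038c.
γ for this relative speed: γ = 1/√(1 − 0.137181) = 1.0766.
Rocket A's interval is proper; time dilation gives Δt_B = γΔτ = 1.0766 × 337 s = 363 s.

363 s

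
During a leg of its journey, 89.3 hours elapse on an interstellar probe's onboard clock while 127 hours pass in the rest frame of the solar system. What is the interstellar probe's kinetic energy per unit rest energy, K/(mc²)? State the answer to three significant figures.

The time-dilation ratio gives γ = 127/89.3 = 1.42217.
Since K = (γ−1)mc², K/(mc²) = 1.42217 − 1 = 0.422.

0.422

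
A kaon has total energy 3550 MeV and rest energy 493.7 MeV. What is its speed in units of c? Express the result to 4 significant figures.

0.9903c

γ = E/(mc²) = 3550/493.7 = 7.1906.
β = √(1 − 1/γ²) = √(1 − 0.0193406) = √0.9806594 = 0.9903.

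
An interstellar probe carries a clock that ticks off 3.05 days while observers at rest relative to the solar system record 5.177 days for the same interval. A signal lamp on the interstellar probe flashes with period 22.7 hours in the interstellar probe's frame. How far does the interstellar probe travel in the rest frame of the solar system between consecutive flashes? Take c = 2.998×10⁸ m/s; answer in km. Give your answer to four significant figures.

3.360×10^10 km

The time-dilation ratio gives γ = 5.177/3.05 = 1.69738.
β = √(1 − 1/γ²) = 0.80803. Lab-frame period = γτ = 1.69738×22.7 hours = 38.531 hours. Distance = βc × γτ = 0.80803 × 2.998×10⁸ m/s × 138711.6 s = 3.3603×10^13 m = 3.360×10^10 km.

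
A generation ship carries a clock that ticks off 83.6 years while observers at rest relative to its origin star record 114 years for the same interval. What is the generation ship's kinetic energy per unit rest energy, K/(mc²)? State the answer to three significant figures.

0.364

γ = Δt/Δτ = 114/83.6 = 1.36364.
K/(mc²) = γ − 1 = 1.36364 − 1 = 0.364.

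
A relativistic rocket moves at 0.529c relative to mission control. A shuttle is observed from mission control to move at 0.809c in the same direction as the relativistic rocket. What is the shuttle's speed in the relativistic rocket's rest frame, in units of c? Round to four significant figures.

0.4895c

Transform to the relativistic rocket's frame: u' = (u − v)/(1 − uv/c²).
u' = (0.809 − 0.529)/(1 − 0.809×0.529) = 0.28/0.572039 = 0.48948.
Speed in the relativistic rocket's frame: 0.4895c (in the same direction).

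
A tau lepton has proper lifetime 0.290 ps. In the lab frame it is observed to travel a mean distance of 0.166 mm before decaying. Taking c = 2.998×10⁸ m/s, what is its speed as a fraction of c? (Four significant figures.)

Let x = d/(cτ) = 1.660×10^-4 m / (2.998×10⁸ m/s × 2.900×10^-13 s) = 1.9093. Since d = βγcτ, x = βγ = β/√(1−β²).
Solving: β² = x²/(1+x²) = 3.64543/4.64543 = 0.784735, so β = 0.8859.

0.8859c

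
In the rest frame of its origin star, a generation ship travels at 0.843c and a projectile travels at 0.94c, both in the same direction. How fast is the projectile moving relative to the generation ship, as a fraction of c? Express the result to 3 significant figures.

0.467c

Transform to the generation ship's frame: u' = (u − v)/(1 − uv/c²).
u' = (0.94 − 0.843)/(1 − 0.94×0.843) = 0.097/0.20758 = 0.46729.
Speed in the generation ship's frame: 0.467c (in the same direction).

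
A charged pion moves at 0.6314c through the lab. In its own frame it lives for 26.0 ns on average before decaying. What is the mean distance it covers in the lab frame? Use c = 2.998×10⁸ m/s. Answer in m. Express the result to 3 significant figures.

6.35 m

With β = 0.6314, γ = 1/√(1 − 0.6314²) = 1/√0.60133404 = 1.2896.
Lab-frame lifetime: Δt = γτ = 1.2896 × 26.0 ns = 33.53 ns.
Distance: d = vΔt = 0.6314 × 2.998×10⁸ m/s × 3.3530×10^-8 s = 6.35 m.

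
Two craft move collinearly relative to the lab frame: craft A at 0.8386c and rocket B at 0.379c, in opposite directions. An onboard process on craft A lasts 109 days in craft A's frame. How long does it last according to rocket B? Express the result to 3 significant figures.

285 days

Speed of craft A in rocket B's frame: u = (v_A + v_B)/(1 + v_A v_B/c²) = (0.8386 + 0.379)/(1 + 0.8386×0.379) = 1.2176/1.3178294 = 0.92394; |u| = 0.92394c.
At |u| = 0.92394c, γ = (1 − 0.853665)^(−1/2) = 2.6141.
The clock on craft A records proper time, so rocket B measures Δt = γΔτ = 2.6141 × 109 = 285 days.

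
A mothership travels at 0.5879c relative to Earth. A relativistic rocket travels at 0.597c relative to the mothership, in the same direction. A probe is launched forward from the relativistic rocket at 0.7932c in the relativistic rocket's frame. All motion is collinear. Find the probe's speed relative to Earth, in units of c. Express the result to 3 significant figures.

0.985c

Compose velocities in two stages. Stage 1 (into S'): u₁ = (0.7932+0.597)/(1+0.7932×0.597) = 0.94344.
Stage 2 (into S): u = (0.94344+0.5879)/(1+0.94344×0.5879) = 0.98501, so the speed is 0.985c.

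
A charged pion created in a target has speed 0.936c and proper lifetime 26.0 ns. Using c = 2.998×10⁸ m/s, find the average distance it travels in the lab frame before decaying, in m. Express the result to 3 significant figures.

20.7 m

Lorentz factor: γ = (1 − 0.876096)^(−1/2) = 2.8409.
Lab-frame lifetime: Δt = γτ = 2.8409 × 26.0 ns = 73.863 ns.
Distance: d = vΔt = 0.936 × 2.998×10⁸ m/s × 7.3863×10^-8 s = 20.7 m.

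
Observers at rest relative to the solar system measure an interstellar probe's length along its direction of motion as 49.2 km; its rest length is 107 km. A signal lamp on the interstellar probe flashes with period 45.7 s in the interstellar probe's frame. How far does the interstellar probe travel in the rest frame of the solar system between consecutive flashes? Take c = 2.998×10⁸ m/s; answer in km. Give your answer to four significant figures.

From L = L₀/γ: γ = 107/49.2 = 2.1748.
β = √(1 − 1/γ²) = 0.88802. Lab-frame period = γτ = 2.1748×45.7 s = 99.388 s. Distance = βc × γτ = 0.88802 × 2.998×10⁸ m/s × 99.388 s = 2.6460×10^10 m = 2.646×10^7 km.

2.646×10^7 km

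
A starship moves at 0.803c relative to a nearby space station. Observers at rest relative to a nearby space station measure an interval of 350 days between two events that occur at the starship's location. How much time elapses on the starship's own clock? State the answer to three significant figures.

γ = 1/√(1 − β²) = 1/√(1 − 0.644809) = 1/√0.355191 = 1/0.595979 = 1.6779.
The moving clock records proper time: Δτ = Δt/γ = 350/1.6779 = 209 days.

209 days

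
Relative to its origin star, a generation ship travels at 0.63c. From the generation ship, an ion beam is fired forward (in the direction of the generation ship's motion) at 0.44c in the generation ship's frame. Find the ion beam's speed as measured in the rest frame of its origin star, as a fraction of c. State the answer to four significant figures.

0.8378c

In units of c, u = (u' + v)/(1 + u'v) with u' = 0.44 and v = 0.63.
Numerator: 0.44 + 0.63 = 1.07. Denominator: 1 + (0.44)(0.63) = 1.2772.
u = 1.07/1.2772 = 0.83777, so the speed is 0.8378c.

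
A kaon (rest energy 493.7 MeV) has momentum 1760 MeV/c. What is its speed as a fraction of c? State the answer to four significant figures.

0.9628c

pc/(mc²) = 1760/493.7 = 3.5649 = βγ = β/√(1−β²).
So β² = x²/(1 + x²) with x = 3.5649: x² = 12.7085, β² = 12.7085/13.7085 = 0.927053, β = 0.9628.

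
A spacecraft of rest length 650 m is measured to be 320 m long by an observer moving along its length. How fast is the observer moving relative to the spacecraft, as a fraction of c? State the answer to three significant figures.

0.870c

Length contraction gives γ = L₀/L = 650/320 = 2.0312.
β = √(1 − 1/γ²) = √0.757621 = 0.870.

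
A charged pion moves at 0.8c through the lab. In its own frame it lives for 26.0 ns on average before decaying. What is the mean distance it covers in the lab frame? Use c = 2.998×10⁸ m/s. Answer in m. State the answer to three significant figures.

10.4 m

β² = 0.64, so γ = 1/√0.36 = 1.6667.
Lab-frame lifetime: Δt = γτ = 1.6667 × 26.0 ns = 43.334 ns.
Distance: d = vΔt = 0.8 × 2.998×10⁸ m/s × 4.3334×10^-8 s = 10.4 m.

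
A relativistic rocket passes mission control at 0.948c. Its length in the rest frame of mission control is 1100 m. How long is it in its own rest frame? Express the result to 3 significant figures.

Lorentz factor: γ = (1 − 0.898704)^(−1/2) = 3.142.
Proper length: L₀ = γ·L = 3.142 × 1100 = 3460 m.

3460 m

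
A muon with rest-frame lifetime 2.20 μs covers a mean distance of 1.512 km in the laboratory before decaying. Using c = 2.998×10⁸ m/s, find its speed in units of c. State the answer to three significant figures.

Lab distance = (lab lifetime)·v = γτ·βc, so βγ = d/(cτ) = 1512/(2.998×10⁸ × 2.200×10^-6) = 2.2924.
With βγ = 2.2924: γ² = 1 + (βγ)² = 6.2551, and β = (βγ)/γ = 2.2924/2.50102 = 0.917.

0.917c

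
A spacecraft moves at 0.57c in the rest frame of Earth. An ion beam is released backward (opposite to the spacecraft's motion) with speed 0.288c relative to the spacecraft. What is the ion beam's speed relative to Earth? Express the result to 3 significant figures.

In units of c, u = (u' + v)/(1 + u'v) with u' = −0.288 and v = 0.57.
Numerator: −0.288 + 0.57 = 0.282. Denominator: 1 + (−0.288)(0.57) = 0.83584.
u = 0.282/0.83584 = 0.33739, so the speed is 0.337c.

0.337c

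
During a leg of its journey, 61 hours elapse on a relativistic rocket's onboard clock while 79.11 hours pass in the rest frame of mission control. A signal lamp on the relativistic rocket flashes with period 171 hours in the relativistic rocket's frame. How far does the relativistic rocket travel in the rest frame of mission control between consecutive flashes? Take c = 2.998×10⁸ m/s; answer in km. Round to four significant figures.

1.524×10^11 km

The time-dilation ratio gives γ = 79.11/61 = 1.29689.
β = √(1 − 1/γ²) = 0.63674. Lab-frame period = γτ = 1.29689×171 hours = 221.77 hours. Distance = βc × γτ = 0.63674 × 2.998×10⁸ m/s × 798372 s = 1.5240×10^14 m = 1.524×10^11 km.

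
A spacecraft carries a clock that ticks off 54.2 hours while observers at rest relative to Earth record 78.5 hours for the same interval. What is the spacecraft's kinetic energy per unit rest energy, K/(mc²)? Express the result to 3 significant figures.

0.448

γ = Δt/Δτ = 78.5/54.2 = 1.44834.
K/(mc²) = γ − 1 = 1.44834 − 1 = 0.448.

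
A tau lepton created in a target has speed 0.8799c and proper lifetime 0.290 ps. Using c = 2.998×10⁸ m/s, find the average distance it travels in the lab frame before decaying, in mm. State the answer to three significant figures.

0.161 mm

With β = 0.8799, γ = 1/√(1 − 0.8799²) = 1/√0.22577599 = 2.1046.
Lab-frame lifetime: Δt = γτ = 2.1046 × 0.290 ps = 0.61033 ps.
Distance: d = vΔt = 0.8799 × 2.998×10⁸ m/s × 6.1033×10^-13 s = 1.61×10^-4 m = 0.161 mm.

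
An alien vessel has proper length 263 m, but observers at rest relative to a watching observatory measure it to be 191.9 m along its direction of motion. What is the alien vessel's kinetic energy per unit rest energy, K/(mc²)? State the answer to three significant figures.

0.371

γ = L₀/L = 263/191.9 = 1.37051.
Since K = (γ−1)mc², K/(mc²) = 1.37051 − 1 = 0.371.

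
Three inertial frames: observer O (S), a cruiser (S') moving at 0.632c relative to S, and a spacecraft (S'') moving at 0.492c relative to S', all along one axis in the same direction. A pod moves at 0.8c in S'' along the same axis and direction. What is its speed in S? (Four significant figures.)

0.9831c

Apply u = (u'+v)/(1+u'v) twice. Pod in the cruiser frame: (0.8+0.492)/(1+0.8·0.492) = 1.292/1.3936 = 0.9271c.
That velocity, transformed to the rest frame of observer O: (0.9271+0.632)/(1+0.9271·0.632) = 1.5591/1.5859272 = 0.98308c.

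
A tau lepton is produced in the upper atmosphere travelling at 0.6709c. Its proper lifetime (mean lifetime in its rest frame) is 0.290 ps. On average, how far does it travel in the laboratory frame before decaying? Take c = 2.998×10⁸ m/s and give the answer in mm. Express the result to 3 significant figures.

0.0787 mm

γ = 1/√(1 − β²) = 1/√(1 − 0.45010681) = 1/√0.54989319 = 1/0.741548 = 1.3485.
Lab-frame lifetime: Δt = γτ = 1.3485 × 0.290 ps = 0.39106 ps.
Distance: d = vΔt = 0.6709 × 2.998×10⁸ m/s × 3.9106×10^-13 s = 7.87×10^-5 m = 0.0787 mm.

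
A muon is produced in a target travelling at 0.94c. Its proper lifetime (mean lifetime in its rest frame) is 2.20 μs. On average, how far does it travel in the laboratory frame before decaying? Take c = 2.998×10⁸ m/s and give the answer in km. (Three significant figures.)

1.82 km

γ = 1/√(1 − β²) = 1/√(1 − 0.8836) = 1/√0.1164 = 1/0.341174 = 2.9311.
Lab-frame lifetime: Δt = γτ = 2.9311 × 2.20 μs = 6.4484 μs.
Distance: d = vΔt = 0.94 × 2.998×10⁸ m/s × 6.4484×10^-6 s = 1820 m = 1.82 km.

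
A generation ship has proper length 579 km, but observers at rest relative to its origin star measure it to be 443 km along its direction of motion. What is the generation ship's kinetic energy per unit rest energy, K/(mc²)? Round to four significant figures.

0.3070

From L = L₀/γ: γ = 579/443 = 1.307.
Since K = (γ−1)mc², K/(mc²) = 1.307 − 1 = 0.3070.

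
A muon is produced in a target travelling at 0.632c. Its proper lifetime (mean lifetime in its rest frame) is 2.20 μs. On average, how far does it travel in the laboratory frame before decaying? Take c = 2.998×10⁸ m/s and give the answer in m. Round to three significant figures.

538 m

Lorentz factor: γ = (1 − 0.399424)^(−1/2) = 1.2904.
Lab-frame lifetime: Δt = γτ = 1.2904 × 2.20 μs = 2.8389 μs.
Distance: d = vΔt = 0.632 × 2.998×10⁸ m/s × 2.8389×10^-6 s = 538 m.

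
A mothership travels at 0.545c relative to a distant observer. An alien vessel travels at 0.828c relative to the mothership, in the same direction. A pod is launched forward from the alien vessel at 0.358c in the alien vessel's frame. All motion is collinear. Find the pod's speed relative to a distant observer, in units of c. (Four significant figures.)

0.9741c

Apply u = (u'+v)/(1+u'v) twice. Pod in the mothership frame: (0.358+0.828)/(1+0.358·0.828) = 1.186/1.296424 = 0.91482c.
That velocity, transformed to the rest frame of a distant observer: (0.91482+0.545)/(1+0.91482·0.545) = 1.45982/1.4985769 = 0.97414c.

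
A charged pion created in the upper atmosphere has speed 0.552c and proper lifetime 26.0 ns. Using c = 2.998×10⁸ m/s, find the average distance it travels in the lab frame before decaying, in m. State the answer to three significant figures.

With β = 0.552, γ = 1/√(1 − 0.552²) = 1/√0.695296 = 1.1993.
Lab-frame lifetime: Δt = γτ = 1.1993 × 26.0 ns = 31.182 ns.
Distance: d = vΔt = 0.552 × 2.998×10⁸ m/s × 3.1182×10^-8 s = 5.16 m.

5.16 m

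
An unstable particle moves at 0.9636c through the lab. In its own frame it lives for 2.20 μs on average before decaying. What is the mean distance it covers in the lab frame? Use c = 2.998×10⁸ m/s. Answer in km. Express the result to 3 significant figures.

With β = 0.9636, γ = 1/√(1 − 0.9636²) = 1/√0.07147504 = 3.7404.
Lab-frame lifetime: Δt = γτ = 3.7404 × 2.20 μs = 8.2289 μs.
Distance: d = vΔt = 0.9636 × 2.998×10⁸ m/s × 8.2289×10^-6 s = 2380 m = 2.38 km.

2.38 km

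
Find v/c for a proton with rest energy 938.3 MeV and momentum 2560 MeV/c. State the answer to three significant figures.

0.939

pc/(mc²) = 2560/938.3 = 2.7283 = βγ = β/√(1−β²).
So β² = x²/(1 + x²) with x = 2.7283: x² = 7.44362, β² = 7.44362/8.44362 = 0.881567, β = 0.939.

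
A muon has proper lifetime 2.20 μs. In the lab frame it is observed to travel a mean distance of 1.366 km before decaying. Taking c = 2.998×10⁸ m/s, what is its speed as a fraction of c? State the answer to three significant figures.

d = βγcτ ⇒ βγ = d/(cτ) = 1366 m / (659.56 m) = 2.0711.
β = (βγ)/√(1+(βγ)²) = 2.0711/√5.28946 = 0.901.

0.901c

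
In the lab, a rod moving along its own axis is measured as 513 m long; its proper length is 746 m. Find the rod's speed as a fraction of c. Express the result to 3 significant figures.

Length contraction gives γ = L₀/L = 746/513 = 1.4542.
β = √(1 − 1/γ²) = √0.527119 = 0.726.

0.726c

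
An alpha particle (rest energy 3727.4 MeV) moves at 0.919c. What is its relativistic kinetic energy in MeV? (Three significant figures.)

5730 MeV

With β = 0.919, γ = 1/√(1 − 0.919²) = 1/√0.155439 = 2.5364.
Kinetic energy: K = (γ − 1)mc² = (2.5364 − 1) × 3727.4 MeV = 1.5364 × 3727.4 = 5730 MeV.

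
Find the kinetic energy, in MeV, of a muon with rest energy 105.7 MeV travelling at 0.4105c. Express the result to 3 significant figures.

β² = 0.16851025, so γ = 1/√0.83148975 = 1.096659.
Kinetic energy: K = (γ − 1)mc² = (1.096659 − 1) × 105.7 MeV = 0.096659 × 105.7 = 10.2 MeV.

10.2 MeV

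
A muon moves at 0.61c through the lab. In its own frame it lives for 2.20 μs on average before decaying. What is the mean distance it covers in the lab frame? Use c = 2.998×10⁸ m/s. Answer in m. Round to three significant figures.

γ = 1/√(1 − β²) = 1/√(1 − 0.3721) = 1/√0.6279 = 1/0.792401 = 1.262.
Lab-frame lifetime: Δt = γτ = 1.262 × 2.20 μs = 2.7764 μs.
Distance: d = vΔt = 0.61 × 2.998×10⁸ m/s × 2.7764×10^-6 s = 508 m.

508 m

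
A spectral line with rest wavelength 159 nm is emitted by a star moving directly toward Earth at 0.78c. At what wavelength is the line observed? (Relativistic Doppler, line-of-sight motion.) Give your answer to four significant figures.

55.90 nm

Relativistic Doppler for wavelength: λ_obs = λ_src · √((1−β)/(1+β)).
With β = 0.78: factor = √(0.22/1.78) = 0.35156.
λ_obs = 159 × 0.35156 = 55.90 nm.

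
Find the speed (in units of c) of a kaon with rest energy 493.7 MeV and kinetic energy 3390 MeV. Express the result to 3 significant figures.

γ = 1 + K/(mc²) = 1 + 3390/493.7 = 7.8665.
β = √(1 − 1/γ²) = √(1 − 0.0161598) = √0.9838402 = 0.992.

0.992c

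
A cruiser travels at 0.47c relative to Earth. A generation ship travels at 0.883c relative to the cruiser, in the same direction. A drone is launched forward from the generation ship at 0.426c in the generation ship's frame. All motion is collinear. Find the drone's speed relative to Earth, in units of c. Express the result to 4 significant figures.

Apply u = (u'+v)/(1+u'v) twice. Drone in the cruiser frame: (0.426+0.883)/(1+0.426·0.883) = 1.309/1.376158 = 0.9512c.
That velocity, transformed to the rest frame of Earth: (0.9512+0.47)/(1+0.9512·0.47) = 1.4212/1.447064 = 0.98213c.

0.9821c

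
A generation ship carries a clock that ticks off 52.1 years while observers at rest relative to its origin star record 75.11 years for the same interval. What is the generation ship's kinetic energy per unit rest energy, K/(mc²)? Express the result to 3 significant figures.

0.442

γ = Δt/Δτ = 75.11/52.1 = 1.44165.
Since K = (γ−1)mc², K/(mc²) = 1.44165 − 1 = 0.442.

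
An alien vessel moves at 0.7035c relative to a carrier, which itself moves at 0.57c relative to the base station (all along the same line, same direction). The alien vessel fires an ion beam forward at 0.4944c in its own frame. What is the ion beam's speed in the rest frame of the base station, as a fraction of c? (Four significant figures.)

0.9683c

Apply u = (u'+v)/(1+u'v) twice. Ion beam in the carrier frame: (0.4944+0.7035)/(1+0.4944·0.7035) = 1.1979/1.3478104 = 0.88877c.
That velocity, transformed to the rest frame of the base station: (0.88877+0.57)/(1+0.88877·0.57) = 1.45877/1.5065989 = 0.96825c.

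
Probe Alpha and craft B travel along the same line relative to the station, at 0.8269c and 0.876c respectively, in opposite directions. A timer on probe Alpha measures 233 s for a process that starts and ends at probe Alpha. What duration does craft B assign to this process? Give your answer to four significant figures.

Transform probe Alpha's velocity into craft B's frame: (0.8269 + 0.876)/(1 + 0.8269·0.876) = 1.7029/1.7243644, so the relative speed is 0.98755c.
At |u| = 0.98755c, γ = (1 − 0.975255)^(−1/2) = 6.3571.
Probe Alpha's interval is proper; time dilation gives Δt_B = γΔτ = 6.3571 × 233 s = 1481 s.

1481 s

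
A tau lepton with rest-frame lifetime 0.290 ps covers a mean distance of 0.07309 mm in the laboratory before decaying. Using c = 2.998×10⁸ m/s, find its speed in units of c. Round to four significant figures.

d = βγcτ ⇒ βγ = d/(cτ) = 7.309×10^-5 m / (8.6942×10^-5 m) = 0.84068.
β = (βγ)/√(1+(βγ)²) = 0.84068/√1.706743 = 0.6435.

0.6435c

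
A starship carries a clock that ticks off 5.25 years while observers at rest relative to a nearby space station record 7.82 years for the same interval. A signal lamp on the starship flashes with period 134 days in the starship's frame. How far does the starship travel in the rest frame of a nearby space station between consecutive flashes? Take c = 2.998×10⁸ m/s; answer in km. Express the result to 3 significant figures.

The time-dilation ratio gives γ = 7.82/5.25 = 1.48952.
β = √(1 − 1/γ²) = 0.74113. Lab-frame period = γτ = 1.48952×134 days = 199.6 days. Distance = βc × γτ = 0.74113 × 2.998×10⁸ m/s × 17245440 s = 3.8318×10^15 m = 3.83×10^12 km.

3.83×10^12 km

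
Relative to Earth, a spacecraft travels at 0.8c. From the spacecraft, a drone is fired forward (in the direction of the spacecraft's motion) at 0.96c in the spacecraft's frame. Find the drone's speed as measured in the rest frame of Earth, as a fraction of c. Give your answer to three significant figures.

Relativistic velocity addition: u = (u' + v)/(1 + u'v/c²), with u' = 0.96c and v = 0.8c.
Numerator: 0.96 + 0.8 = 1.76. Denominator: 1 + (0.96)(0.8) = 1.768.
u = 1.76/1.768 = 0.99548, so the speed is 0.995c.

0.995c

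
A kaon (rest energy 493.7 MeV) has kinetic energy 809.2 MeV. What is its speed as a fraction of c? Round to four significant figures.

0.9254c

K = (γ−1)mc², so γ = 1 + 809.2/493.7 = 2.6391.
Then v/c = √(1 − γ⁻²) = √(1 − 0.143578) = √0.856422 = 0.9254.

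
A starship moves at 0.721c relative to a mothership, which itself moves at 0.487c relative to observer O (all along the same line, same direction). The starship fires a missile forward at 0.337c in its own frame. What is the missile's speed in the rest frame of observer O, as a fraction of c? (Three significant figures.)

First combine the missile and starship (S''→S'): u₁ = (0.337 + 0.721)/(1 + 0.337×0.721) = 1.058/1.242977 = 0.85118.
Then combine with the mothership (S'→S): u = (0.85118 + 0.487)/(1 + 0.85118×0.487) = 1.33818/1.41452466 = 0.94603.

0.946c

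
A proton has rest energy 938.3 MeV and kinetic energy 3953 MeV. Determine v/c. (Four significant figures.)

0.9814

γ = 1 + K/(mc²) = 1 + 3953/938.3 = 5.2129.
β = √(1 − 1/γ²) = √(1 − 0.0367994) = √0.9632006 = 0.9814.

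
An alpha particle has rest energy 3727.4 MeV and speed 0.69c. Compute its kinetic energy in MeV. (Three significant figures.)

1420 MeV

Lorentz factor: γ = (1 − 0.4761)^(−1/2) = 1.38158.
Kinetic energy: K = (γ − 1)mc² = (1.38158 − 1) × 3727.4 MeV = 0.38158 × 3727.4 = 1420 MeV.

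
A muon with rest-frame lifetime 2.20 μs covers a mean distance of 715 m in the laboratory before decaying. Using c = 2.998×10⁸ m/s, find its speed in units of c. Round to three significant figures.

0.735c

Let x = d/(cτ) = 715.0 m / (2.998×10⁸ m/s × 2.200×10^-6 s) = 1.0841. Since d = βγcτ, x = βγ = β/√(1−β²).
Solving: β² = x²/(1+x²) = 1.17527/2.17527 = 0.540287, so β = 0.735.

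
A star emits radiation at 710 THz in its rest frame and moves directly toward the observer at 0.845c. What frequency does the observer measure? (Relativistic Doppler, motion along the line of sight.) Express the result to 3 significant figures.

Relativistic Doppler (source moving toward): f_obs = f_src · √((1+β)/(1−β)).
With β = 0.845: factor = √(1.845/0.155) = 3.4501.
f_obs = 710 × 3.4501 = 2450 THz.

2450 THz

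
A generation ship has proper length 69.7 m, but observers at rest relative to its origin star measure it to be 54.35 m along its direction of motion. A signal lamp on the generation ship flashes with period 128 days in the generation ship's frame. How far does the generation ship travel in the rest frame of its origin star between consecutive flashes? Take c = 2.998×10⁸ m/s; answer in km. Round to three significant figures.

2.66×10^12 km

From L = L₀/γ: γ = 69.7/54.35 = 1.28243.
β = √(1 − 1/γ²) = 0.62607. Lab-frame period = γτ = 1.28243×128 days = 164.15 days. Distance = βc × γτ = 0.62607 × 2.998×10⁸ m/s × 14182560 s = 2.6620×10^15 m = 2.66×10^12 km.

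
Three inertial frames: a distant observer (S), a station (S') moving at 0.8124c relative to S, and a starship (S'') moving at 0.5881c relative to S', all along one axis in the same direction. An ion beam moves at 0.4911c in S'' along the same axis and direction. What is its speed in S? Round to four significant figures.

0.9818c

Apply u = (u'+v)/(1+u'v) twice. Ion beam in the station frame: (0.4911+0.5881)/(1+0.4911·0.5881) = 1.0792/1.28881591 = 0.83736c.
That velocity, transformed to the rest frame of a distant observer: (0.83736+0.8124)/(1+0.83736·0.8124) = 1.64976/1.680271264 = 0.98184c.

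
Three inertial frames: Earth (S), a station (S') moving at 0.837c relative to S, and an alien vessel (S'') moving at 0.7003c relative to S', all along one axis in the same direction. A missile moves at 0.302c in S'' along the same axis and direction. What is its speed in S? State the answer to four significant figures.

First combine the missile and alien vessel (S''→S'): u₁ = (0.302 + 0.7003)/(1 + 0.302×0.7003) = 1.0023/1.2114906 = 0.82733.
Then combine with the station (S'→S): u = (0.82733 + 0.837)/(1 + 0.82733×0.837) = 1.66433/1.69247521 = 0.98337.

0.9834c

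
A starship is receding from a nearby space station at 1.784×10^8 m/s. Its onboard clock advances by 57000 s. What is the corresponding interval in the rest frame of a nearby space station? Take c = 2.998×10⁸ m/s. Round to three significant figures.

70900 s

β = v/c = (1.784×10^8 m/s)/(2.998×10⁸ m/s) = 0.595063.
Lorentz factor: γ = (1 − 0.3541)^(−1/2) = 1.2443.
The onboard clock measures proper time, so the interval in the rest frame of a nearby space station is dilated: Δt = γ·Δτ = 1.2443 × 57000 s = 70900 s.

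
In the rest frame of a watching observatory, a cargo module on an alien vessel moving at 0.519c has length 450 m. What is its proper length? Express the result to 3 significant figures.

Lorentz factor: γ = (1 − 0.269361)^(−1/2) = 1.1699.
Proper length: L₀ = γ·L = 1.1699 × 450 = 526 m.

526 m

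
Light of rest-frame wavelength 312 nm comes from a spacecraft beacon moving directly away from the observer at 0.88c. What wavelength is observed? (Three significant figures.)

1230 nm

Relativistic Doppler for wavelength: λ_obs = λ_src · √((1+β)/(1−β)).
With β = 0.88: factor = √(1.88/0.12) = 3.9581.
λ_obs = 312 × 3.9581 = 1230 nm.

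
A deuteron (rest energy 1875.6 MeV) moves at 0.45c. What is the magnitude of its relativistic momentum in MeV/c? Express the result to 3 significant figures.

With β = 0.45, γ = 1/√(1 − 0.45²) = 1/√0.7975 = 1.1198.
Momentum: p = γβ·mc = 1.1198 × 0.45 × 1875.6 MeV/c = 945 MeV/c.

945 MeV/c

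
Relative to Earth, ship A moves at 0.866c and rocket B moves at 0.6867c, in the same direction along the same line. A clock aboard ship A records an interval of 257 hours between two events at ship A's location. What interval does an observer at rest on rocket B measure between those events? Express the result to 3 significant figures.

Transform ship A's velocity into rocket B's frame: (0.866 − 0.6867)/(1 − 0.866·0.6867) = 0.1793/0.4053178, so the relative speed is 0.44237c.
At |u| = 0.44237c, γ = (1 − 0.195691)^(−1/2) = 1.115.
The clock on ship A records proper time, so rocket B measures Δt = γΔτ = 1.115 × 257 = 287 hours.

287 hours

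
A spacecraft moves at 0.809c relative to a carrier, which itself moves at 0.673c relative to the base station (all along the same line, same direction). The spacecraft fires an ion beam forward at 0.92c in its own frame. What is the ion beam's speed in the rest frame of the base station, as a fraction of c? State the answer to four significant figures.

Compose velocities in two stages. Stage 1 (into S'): u₁ = (0.92+0.809)/(1+0.92×0.809) = 0.99124.
Stage 2 (into S): u = (0.99124+0.673)/(1+0.99124×0.673) = 0.99828, so the speed is 0.9983c.

0.9983c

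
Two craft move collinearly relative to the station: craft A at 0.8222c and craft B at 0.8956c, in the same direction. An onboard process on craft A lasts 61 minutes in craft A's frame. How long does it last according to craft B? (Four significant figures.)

63.51 minutes

The velocity of craft A relative to craft B is (0.8222 − 0.8956)c / (1 − 0.8222×0.8956) = −0.27841c; relative speed 0.27841c.
At |u| = 0.27841c, γ = (1 − 0.0775121)^(−1/2) = 1.0412.
The clock on craft A records proper time, so craft B measures Δt = γΔτ = 1.0412 × 61 = 63.51 minutes.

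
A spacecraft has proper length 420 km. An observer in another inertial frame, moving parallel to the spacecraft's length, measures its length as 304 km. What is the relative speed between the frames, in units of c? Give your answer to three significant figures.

Length contraction gives γ = L₀/L = 420/304 = 1.3816.
β = √(1 − 1/γ²) = √0.476116 = 0.690.

0.690c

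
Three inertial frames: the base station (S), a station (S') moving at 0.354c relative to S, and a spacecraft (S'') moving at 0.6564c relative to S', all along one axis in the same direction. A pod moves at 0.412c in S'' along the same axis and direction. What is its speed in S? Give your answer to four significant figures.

0.9208c

Compose velocities in two stages. Stage 1 (into S'): u₁ = (0.412+0.6564)/(1+0.412×0.6564) = 0.84097.
Stage 2 (into S): u = (0.84097+0.354)/(1+0.84097×0.354) = 0.92083, so the speed is 0.9208c.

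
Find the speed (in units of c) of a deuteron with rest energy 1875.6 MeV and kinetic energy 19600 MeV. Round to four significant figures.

0.9962c

γ = 1 + K/(mc²) = 1 + 19600/1875.6 = 11.45.
β = √(1 − 1/γ²) = √(1 − 0.00762762) = √0.99237238 = 0.9962.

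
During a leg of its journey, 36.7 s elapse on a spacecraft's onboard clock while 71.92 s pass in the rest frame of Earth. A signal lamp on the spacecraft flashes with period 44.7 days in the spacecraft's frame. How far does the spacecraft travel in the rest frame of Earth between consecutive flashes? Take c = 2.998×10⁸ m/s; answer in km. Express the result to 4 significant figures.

γ = Δt/Δτ = 71.92/36.7 = 1.95967.
β = √(1 − 1/γ²) = 0.86. Lab-frame period = γτ = 1.95967×44.7 days = 87.597 days. Distance = βc × γτ = 0.86 × 2.998×10⁸ m/s × 7568380.8 s = 1.9513×10^15 m = 1.951×10^12 km.

1.951×10^12 km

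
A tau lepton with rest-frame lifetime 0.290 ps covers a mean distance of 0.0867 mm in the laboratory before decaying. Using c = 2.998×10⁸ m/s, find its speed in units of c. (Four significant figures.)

Lab distance = (lab lifetime)·v = γτ·βc, so βγ = d/(cτ) = 8.670×10^-5/(2.998×10⁸ × 2.900×10^-13) = 0.99722.
With βγ = 0.99722: γ² = 1 + (βγ)² = 1.994448, and β = (βγ)/γ = 0.99722/1.41225 = 0.7061.

0.7061c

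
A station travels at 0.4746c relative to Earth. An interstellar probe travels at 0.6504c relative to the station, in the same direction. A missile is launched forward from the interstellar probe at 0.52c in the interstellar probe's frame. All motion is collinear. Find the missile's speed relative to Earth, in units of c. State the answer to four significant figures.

First combine the missile and interstellar probe (S''→S'): u₁ = (0.52 + 0.6504)/(1 + 0.52×0.6504) = 1.1704/1.338208 = 0.8746.
Then combine with the station (S'→S): u = (0.8746 + 0.4746)/(1 + 0.8746×0.4746) = 1.3492/1.41508516 = 0.95344.

0.9534c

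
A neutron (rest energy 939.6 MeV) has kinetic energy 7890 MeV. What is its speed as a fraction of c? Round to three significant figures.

0.994c

γ = 1 + K/(mc²) = 1 + 7890/939.6 = 9.3972.
β = √(1 − 1/γ²) = √(1 − 0.0113241) = √0.9886759 = 0.994.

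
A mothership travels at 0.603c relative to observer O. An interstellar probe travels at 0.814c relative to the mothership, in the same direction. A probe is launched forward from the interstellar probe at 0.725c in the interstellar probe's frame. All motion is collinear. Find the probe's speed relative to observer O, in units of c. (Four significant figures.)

Compose velocities in two stages. Stage 1 (into S'): u₁ = (0.725+0.814)/(1+0.725×0.814) = 0.96783.
Stage 2 (into S): u = (0.96783+0.603)/(1+0.96783×0.603) = 0.99194, so the speed is 0.9919c.

0.9919c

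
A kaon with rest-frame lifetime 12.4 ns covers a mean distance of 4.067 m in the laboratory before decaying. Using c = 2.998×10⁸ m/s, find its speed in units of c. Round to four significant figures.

Lab distance = (lab lifetime)·v = γτ·βc, so βγ = d/(cτ) = 4.067/(2.998×10⁸ × 1.240×10^-8) = 1.094.
With βγ = 1.094: γ² = 1 + (βγ)² = 2.19684, and β = (βγ)/γ = 1.094/1.48217 = 0.7381.

0.7381c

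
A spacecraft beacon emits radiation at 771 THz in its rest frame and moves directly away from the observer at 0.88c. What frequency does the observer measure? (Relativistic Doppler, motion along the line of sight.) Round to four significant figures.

194.8 THz

Relativistic Doppler (source moving away): f_obs = f_src · √((1−β)/(1+β)).
With β = 0.88: factor = √(0.12/1.88) = 0.25265.
f_obs = 771 × 0.25265 = 194.8 THz.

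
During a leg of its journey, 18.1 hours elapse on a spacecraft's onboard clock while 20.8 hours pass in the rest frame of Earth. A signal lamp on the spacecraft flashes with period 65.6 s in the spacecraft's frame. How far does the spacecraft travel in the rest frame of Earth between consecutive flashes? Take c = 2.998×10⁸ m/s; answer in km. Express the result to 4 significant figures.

1.114×10^7 km

γ = Δt/Δτ = 20.8/18.1 = 1.14917.
β = √(1 − 1/γ²) = 0.49271. Lab-frame period = γτ = 1.14917×65.6 s = 75.386 s. Distance = βc × γτ = 0.49271 × 2.998×10⁸ m/s × 75.386 s = 1.1136×10^10 m = 1.114×10^7 km.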